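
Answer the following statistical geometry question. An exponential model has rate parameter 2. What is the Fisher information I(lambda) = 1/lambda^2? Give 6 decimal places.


Fisher information for exponential: I(lambda) = 1/lambda^2.
lambda = 2, lambda^2 = 4.
I = 1/4 = 0.250000

0.250000


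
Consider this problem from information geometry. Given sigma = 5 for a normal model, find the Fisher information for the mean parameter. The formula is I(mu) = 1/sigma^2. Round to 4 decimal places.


The Fisher information for the mean of a normal distribution is I(mu) = 1/sigma^2.
sigma = 5, so sigma^2 = 25.
I(mu) = 1/25 = 0.0400

0.0400


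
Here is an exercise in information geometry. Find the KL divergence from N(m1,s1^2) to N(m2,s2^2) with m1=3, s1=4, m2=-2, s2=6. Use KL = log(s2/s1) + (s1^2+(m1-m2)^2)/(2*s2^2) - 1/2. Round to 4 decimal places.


KL divergence between normal distributions:
KL = log(s2/s1) + (s1^2 + (m1-m2)^2)/(2*s2^2) - 1/2.
log(6/4) = 0.405465.
(4^2 + (3--2)^2)/(2*6^2) = (16 + 25)/72 = 0.569444.
KL = 0.405465 + 0.569444 - 0.5 = 0.4749

0.4749


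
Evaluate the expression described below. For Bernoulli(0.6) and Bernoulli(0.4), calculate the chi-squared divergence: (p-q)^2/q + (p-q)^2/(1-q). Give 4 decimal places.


Chi-squared divergence between Bernoulli distributions:
chi^2 = (p-q)^2/q + (p-q)^2/(1-q).
p = 0.6, q = 0.4, p-q = 0.2.
(p-q)^2 = 0.04.
term1 = 0.04/0.4 = 0.1.
term2 = 0.04/0.6 = 0.066667.
chi^2 = 0.1 + 0.066667 = 0.1667

0.1667


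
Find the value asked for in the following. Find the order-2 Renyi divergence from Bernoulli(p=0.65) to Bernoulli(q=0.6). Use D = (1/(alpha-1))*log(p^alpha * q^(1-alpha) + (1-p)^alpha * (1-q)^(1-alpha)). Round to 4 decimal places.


Renyi divergence of order alpha between Bernoulli distributions:
D = (1/(alpha-1))*log(p^alpha * q^(1-alpha) + (1-p)^alpha * (1-q)^(1-alpha)).
alpha = 2, p = 0.65, q = 0.6.
p^alpha * q^(1-alpha) = 0.65^2 * 0.6^-1 = 0.704167.
(1-p)^alpha * (1-q)^(1-alpha) = 0.35^2 * 0.4^-1 = 0.30625.
sum = 0.704167 + 0.30625 = 1.010417.
D = (1/1)*log(1.010417) = 0.0104

0.0104


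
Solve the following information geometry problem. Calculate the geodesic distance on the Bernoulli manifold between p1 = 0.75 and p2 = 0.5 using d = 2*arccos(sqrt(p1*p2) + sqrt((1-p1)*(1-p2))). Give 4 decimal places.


Geodesic distance on Bernoulli manifold:
d(p1,p2) = 2*arccos(sqrt(p1*p2) + sqrt((1-p1)*(1-p2))).
sqrt(p1*p2) = sqrt(0.75*0.5) = 0.612372.
sqrt((1-p1)*(1-p2)) = sqrt(0.25*0.5) = 0.353553.
arg = 0.612372 + 0.353553 = 0.965926.
d = 2*arccos(0.965926) = 0.5236

0.5236


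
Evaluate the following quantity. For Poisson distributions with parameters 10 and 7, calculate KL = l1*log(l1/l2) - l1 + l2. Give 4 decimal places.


KL divergence for Poisson:
KL = l1*log(l1/l2) - l1 + l2.
l1 = 10, l2 = 7.
log(10/7) = 0.356675.
l1*log(l1/l2) = 10 * 0.356675 = 3.566749.
KL = 3.566749 - 10 + 7 = 0.5667

0.5667


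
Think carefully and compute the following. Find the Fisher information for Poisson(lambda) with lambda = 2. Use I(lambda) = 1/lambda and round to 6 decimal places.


Fisher information for Poisson: I(lambda) = 1/lambda.
lambda = 2.
I(lambda) = 1/2 = 0.500000

0.500000


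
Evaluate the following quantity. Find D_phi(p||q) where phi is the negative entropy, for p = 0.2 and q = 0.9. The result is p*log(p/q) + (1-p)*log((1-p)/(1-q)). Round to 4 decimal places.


Bregman divergence with negative entropy generator:
D = p*log(p/q) + (1-p)*log((1-p)/(1-q)).
p = 0.2, q = 0.9.
p*log(p/q) = 0.2*log(0.2/0.9) = -0.300815.
(1-p)*log((1-p)/(1-q)) = 0.8*log(0.8/0.1) = 1.663553.
D = -0.300815 + 1.663553 = 1.3627

1.3627


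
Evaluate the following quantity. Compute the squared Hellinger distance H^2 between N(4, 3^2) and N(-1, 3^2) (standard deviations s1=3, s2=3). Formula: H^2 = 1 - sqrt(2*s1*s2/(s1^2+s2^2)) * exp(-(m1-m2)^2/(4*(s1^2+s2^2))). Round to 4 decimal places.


Squared Hellinger distance for Gaussians:
H^2 = 1 - sqrt(2*s1*s2/(s1^2+s2^2)) * exp(-(m1-m2)^2/(4*(s1^2+s2^2))).
s1^2 = 9, s2^2 = 9, s1^2+s2^2 = 18.
sqrt(2*3*3/(18)) = 1.0.
(m1-m2)^2 = (5)^2 = 25.
exp(-25/(4*18)) = exp(-0.347222) = 0.706648.
H^2 = 1 - 1.0*0.706648 = 0.2934

0.2934


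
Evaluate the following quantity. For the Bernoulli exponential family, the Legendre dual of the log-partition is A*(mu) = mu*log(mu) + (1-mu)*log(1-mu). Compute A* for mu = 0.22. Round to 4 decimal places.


Legendre transform for Bernoulli:
A*(mu) = mu*log(mu) + (1-mu)*log(1-mu).
mu = 0.22, 1-mu = 0.78.
mu*log(mu) = 0.22*log(0.22) = -0.333108.
(1-mu)*log(1-mu) = 0.78*log(0.78) = -0.1938.
A* = -0.333108 + -0.1938 = -0.5269

-0.5269


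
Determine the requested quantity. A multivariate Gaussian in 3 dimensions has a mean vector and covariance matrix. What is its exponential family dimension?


Exponential family dimension calculation:
For 3-dim MVN: mean has 3 params, covariance has 3*4/2 = 6 unique entries.
Total dim = 3 + 6 = 9.

9


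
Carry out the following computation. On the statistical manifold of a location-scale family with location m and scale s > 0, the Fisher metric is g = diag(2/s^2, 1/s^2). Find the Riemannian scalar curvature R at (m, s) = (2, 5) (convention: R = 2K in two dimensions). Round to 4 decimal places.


The metric has the form g = (A dm^2 + B ds^2)/s^2 with A = 2, B = 1.
Substitute u = sqrt(A/B)*m: g = B*(du^2 + ds^2)/s^2, i.e. B times the
Poincare upper half-plane metric, which has constant Gaussian curvature -1.
Scaling a 2D metric by a constant c divides the Gaussian curvature by c,
so K = -1/B = -1/(1) = -1.0000 everywhere (the point (m, s) = (2, 5) is irrelevant:
the curvature is constant).
Scalar curvature in dimension 2: R = 2K = -2/(1) = -2.0000.

-2.0000


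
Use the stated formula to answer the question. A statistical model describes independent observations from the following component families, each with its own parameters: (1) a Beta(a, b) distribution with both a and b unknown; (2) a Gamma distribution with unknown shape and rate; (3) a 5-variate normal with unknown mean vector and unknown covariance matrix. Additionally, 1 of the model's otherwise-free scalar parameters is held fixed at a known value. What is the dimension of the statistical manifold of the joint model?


The dimension of a statistical manifold equals the number of free
(independent) real parameters of the model. For a product of independent
blocks the parameter counts add.
- Beta (a, b): 2.
- Gamma (shape, rate): 2.
- 5-variate normal: 5 (mean) + 5*6/2 = 15 (symmetric covariance) = 20.
Total = 2 + 2 + 20 = 24.
1 parameter(s) fixed at known values: 24 - 1 = 23.
Dimension = 23

23


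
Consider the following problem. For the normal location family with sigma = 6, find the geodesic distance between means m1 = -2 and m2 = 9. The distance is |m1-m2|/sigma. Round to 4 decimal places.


On the fixed-variance normal subfamily, geodesic distance = |m1-m2|/sigma.
|-2 - 9| = 11.
sigma = 6.
d = 11/6 = 1.8333

1.8333


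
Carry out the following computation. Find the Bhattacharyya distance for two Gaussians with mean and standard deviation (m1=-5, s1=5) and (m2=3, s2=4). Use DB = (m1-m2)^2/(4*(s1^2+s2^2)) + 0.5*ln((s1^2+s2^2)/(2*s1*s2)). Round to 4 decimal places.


Bhattacharyya distance between two Gaussians:
DB = (m1-m2)^2/(4*(s1^2+s2^2)) + (1/2)*ln((s1^2+s2^2)/(2*s1*s2)).
(m1-m2)^2 = (-8)^2 = 64.
s1^2+s2^2 = 25 + 16 = 41.
term1 = 64/164 = 0.390244.
term2 = 0.5*ln(41/40.0) = 0.012346.
DB = 0.390244 + 0.012346 = 0.4026

0.4026


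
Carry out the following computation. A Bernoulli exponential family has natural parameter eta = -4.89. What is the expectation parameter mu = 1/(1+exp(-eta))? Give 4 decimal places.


Dual coordinate (expectation parameter) for Bernoulli:
mu = 1/(1+exp(-eta)).
eta = -4.89.
exp(-eta) = exp(4.89) = 132.953574.
mu = 1/(1+132.953574) = 0.0075

0.0075


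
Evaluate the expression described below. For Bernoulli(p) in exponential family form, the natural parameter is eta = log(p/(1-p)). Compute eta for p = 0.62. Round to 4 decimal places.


Natural parameter for Bernoulli: eta = log(p/(1-p)).
p = 0.62, 1-p = 0.38.
p/(1-p) = 1.631579.
eta = log(1.631579) = 0.4895

0.4895


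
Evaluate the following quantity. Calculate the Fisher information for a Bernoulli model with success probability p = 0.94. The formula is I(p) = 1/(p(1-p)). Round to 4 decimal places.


For Bernoulli(p), Fisher information is I(p) = 1/(p*(1-p)).
p = 0.94, 1-p = 0.06.
p*(1-p) = 0.0564.
I(p) = 1/0.0564 = 17.7305

17.7305


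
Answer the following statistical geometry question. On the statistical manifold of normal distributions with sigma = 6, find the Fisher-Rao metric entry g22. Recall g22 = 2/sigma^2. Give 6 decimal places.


For the 2-parameter normal family, the Fisher metric has:
  g11 = 1/sigma^2, g22 = 2/sigma^2.
sigma = 6, sigma^2 = 36.
g22 = 0.055556

0.055556


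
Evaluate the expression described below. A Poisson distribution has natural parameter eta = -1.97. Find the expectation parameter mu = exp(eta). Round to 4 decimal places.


Expectation parameter for Poisson exponential family:
mu = exp(eta).
eta = -1.97.
mu = exp(-1.97) = 0.1395

0.1395


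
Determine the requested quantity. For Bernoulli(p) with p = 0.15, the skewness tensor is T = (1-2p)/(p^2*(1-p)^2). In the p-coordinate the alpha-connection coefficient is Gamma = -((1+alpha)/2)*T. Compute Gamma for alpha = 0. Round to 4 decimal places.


Skewness (Amari-Chentsov) tensor: T = (1-2p)/(p^2*(1-p)^2).
p = 0.15, 1-2p = 0.7, p^2 = 0.0225, (1-p)^2 = 0.7225.
T = 0.7/(0.0225 * 0.7225) = 43.060361.
In the p-coordinate, Gamma^(alpha) = Gamma^(0) - (alpha/2)*T with Gamma^(0) = (1/2)*g'(p) = -T/2,
so Gamma^(alpha) = -((1+alpha)/2)*T.
alpha = 0, -(1+alpha)/2 = -0.5.
Gamma = -0.5 * 43.060361 = -21.5302

-21.5302


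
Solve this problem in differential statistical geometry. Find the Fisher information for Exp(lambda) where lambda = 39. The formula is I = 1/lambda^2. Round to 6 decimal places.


Fisher information for exponential: I(lambda) = 1/lambda^2.
lambda = 39, lambda^2 = 1521.
I = 1/1521 = 0.000657

0.000657


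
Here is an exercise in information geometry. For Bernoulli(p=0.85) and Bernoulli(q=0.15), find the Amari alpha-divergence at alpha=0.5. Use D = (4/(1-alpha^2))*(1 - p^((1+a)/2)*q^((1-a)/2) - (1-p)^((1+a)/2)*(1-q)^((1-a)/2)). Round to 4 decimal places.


Amari alpha-divergence:
D = (4/(1-alpha^2))*(1 - p^((1+a)/2)*q^((1-a)/2) - (1-p)^((1+a)/2)*(1-q)^((1-a)/2)).
alpha = 0.5, p = 0.85, q = 0.15.
e1 = (1+alpha)/2 = 0.75, e2 = (1-alpha)/2 = 0.25.
t1 = p^e1 * q^e2 = 0.85^0.75 * 0.15^0.25 = 0.550918.
t2 = (1-p)^e1 * (1-q)^e2 = 0.15^0.75 * 0.85^0.25 = 0.231432.
4/(1-alpha^2) = 5.333333.
D = 5.333333*(1 - 0.550918 - 0.231432) = 1.1608

1.1608


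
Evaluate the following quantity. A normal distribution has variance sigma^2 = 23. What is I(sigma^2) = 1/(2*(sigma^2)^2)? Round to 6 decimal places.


Fisher information for variance: I(sigma^2) = 1/(2*sigma^4).
sigma^2 = 23, so sigma^4 = 529.
I = 1/(2*529) = 1/1058 = 0.000945

0.000945


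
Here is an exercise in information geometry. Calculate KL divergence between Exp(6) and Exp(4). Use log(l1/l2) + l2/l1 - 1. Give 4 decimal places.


KL divergence for exponential family:
KL = log(l1/l2) + l2/l1 - 1.
log(6/4) = 0.405465.
4/6 = 0.666667.
KL = 0.405465 + 0.666667 - 1 = 0.0721

0.0721


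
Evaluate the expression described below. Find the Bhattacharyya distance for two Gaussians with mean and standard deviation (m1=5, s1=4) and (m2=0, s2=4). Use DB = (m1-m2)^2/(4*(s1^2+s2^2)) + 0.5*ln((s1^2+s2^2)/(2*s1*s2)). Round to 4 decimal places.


Bhattacharyya distance between two Gaussians:
DB = (m1-m2)^2/(4*(s1^2+s2^2)) + (1/2)*ln((s1^2+s2^2)/(2*s1*s2)).
(m1-m2)^2 = (5)^2 = 25.
s1^2+s2^2 = 16 + 16 = 32.
term1 = 25/128 = 0.195312.
term2 = 0.5*ln(32/32.0) = 0.0.
DB = 0.195312 + 0.0 = 0.1953

0.1953


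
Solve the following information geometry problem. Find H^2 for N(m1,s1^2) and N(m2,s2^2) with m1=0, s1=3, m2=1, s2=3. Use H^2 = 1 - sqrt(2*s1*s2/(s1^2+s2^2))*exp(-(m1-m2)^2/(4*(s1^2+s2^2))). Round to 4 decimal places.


Squared Hellinger distance for Gaussians:
H^2 = 1 - sqrt(2*s1*s2/(s1^2+s2^2)) * exp(-(m1-m2)^2/(4*(s1^2+s2^2))).
s1^2 = 9, s2^2 = 9, s1^2+s2^2 = 18.
sqrt(2*3*3/(18)) = 1.0.
(m1-m2)^2 = (-1)^2 = 1.
exp(-1/(4*18)) = exp(-0.013889) = 0.986207.
H^2 = 1 - 1.0*0.986207 = 0.0138

0.0138


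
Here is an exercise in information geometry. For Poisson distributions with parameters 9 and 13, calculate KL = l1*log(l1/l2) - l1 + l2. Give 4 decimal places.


KL divergence for Poisson:
KL = l1*log(l1/l2) - l1 + l2.
l1 = 9, l2 = 13.
log(9/13) = -0.367725.
l1*log(l1/l2) = 9 * -0.367725 = -3.309523.
KL = -3.309523 - 9 + 13 = 0.6905

0.6905


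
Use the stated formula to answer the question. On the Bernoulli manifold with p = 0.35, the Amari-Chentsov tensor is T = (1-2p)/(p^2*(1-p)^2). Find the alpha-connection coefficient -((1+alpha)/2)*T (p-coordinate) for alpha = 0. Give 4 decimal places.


Skewness (Amari-Chentsov) tensor: T = (1-2p)/(p^2*(1-p)^2).
p = 0.35, 1-2p = 0.3, p^2 = 0.1225, (1-p)^2 = 0.4225.
T = 0.3/(0.1225 * 0.4225) = 5.796401.
In the p-coordinate, Gamma^(alpha) = Gamma^(0) - (alpha/2)*T with Gamma^(0) = (1/2)*g'(p) = -T/2,
so Gamma^(alpha) = -((1+alpha)/2)*T.
alpha = 0, -(1+alpha)/2 = -0.5.
Gamma = -0.5 * 5.796401 = -2.8982

-2.8982


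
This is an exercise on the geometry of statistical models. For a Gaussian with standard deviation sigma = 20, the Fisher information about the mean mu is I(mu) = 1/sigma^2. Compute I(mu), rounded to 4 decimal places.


The Fisher information for the mean of a normal distribution is I(mu) = 1/sigma^2.
sigma = 20, so sigma^2 = 400.
I(mu) = 1/400 = 0.0025

0.0025


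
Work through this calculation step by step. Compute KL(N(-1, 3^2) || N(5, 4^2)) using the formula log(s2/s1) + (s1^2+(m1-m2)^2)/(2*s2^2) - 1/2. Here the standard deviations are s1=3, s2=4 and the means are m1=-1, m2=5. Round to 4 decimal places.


KL divergence between normal distributions:
KL = log(s2/s1) + (s1^2 + (m1-m2)^2)/(2*s2^2) - 1/2.
log(4/3) = 0.287682.
(3^2 + (-1-5)^2)/(2*4^2) = (9 + 36)/32 = 1.40625.
KL = 0.287682 + 1.40625 - 0.5 = 1.1939

1.1939


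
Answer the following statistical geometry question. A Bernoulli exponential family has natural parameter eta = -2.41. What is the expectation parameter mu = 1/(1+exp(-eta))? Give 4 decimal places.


Dual coordinate (expectation parameter) for Bernoulli:
mu = 1/(1+exp(-eta)).
eta = -2.41.
exp(-eta) = exp(2.41) = 11.133961.
mu = 1/(1+11.133961) = 0.0824

0.0824


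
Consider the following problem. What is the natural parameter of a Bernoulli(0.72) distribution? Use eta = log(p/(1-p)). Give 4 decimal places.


Natural parameter for Bernoulli: eta = log(p/(1-p)).
p = 0.72, 1-p = 0.28.
p/(1-p) = 2.571429.
eta = log(2.571429) = 0.9445

0.9445


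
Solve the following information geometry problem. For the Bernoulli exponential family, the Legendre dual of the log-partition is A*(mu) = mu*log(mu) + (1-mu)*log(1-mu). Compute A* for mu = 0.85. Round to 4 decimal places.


Legendre transform for Bernoulli:
A*(mu) = mu*log(mu) + (1-mu)*log(1-mu).
mu = 0.85, 1-mu = 0.15.
mu*log(mu) = 0.85*log(0.85) = -0.138141.
(1-mu)*log(1-mu) = 0.15*log(0.15) = -0.284568.
A* = -0.138141 + -0.284568 = -0.4227

-0.4227


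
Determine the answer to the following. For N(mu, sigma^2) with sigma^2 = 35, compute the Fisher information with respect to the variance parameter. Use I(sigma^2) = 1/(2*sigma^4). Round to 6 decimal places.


Fisher information for variance: I(sigma^2) = 1/(2*sigma^4).
sigma^2 = 35, so sigma^4 = 1225.
I = 1/(2*1225) = 1/2450 = 0.000408

0.000408


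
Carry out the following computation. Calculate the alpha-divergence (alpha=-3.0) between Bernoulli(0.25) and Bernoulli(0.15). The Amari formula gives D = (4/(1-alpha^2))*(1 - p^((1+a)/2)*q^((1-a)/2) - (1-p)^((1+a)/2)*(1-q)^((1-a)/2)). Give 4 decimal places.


Amari alpha-divergence:
D = (4/(1-alpha^2))*(1 - p^((1+a)/2)*q^((1-a)/2) - (1-p)^((1+a)/2)*(1-q)^((1-a)/2)).
alpha = -3.0, p = 0.25, q = 0.15.
e1 = (1+alpha)/2 = -1.0, e2 = (1-alpha)/2 = 2.0.
t1 = p^e1 * q^e2 = 0.25^-1.0 * 0.15^2.0 = 0.09.
t2 = (1-p)^e1 * (1-q)^e2 = 0.75^-1.0 * 0.85^2.0 = 0.963333.
4/(1-alpha^2) = -0.5.
D = -0.5*(1 - 0.09 - 0.963333) = 0.0267

0.0267


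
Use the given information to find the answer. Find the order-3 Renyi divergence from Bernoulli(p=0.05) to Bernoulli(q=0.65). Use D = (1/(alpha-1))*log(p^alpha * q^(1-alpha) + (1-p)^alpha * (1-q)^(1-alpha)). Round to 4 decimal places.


Renyi divergence of order alpha between Bernoulli distributions:
D = (1/(alpha-1))*log(p^alpha * q^(1-alpha) + (1-p)^alpha * (1-q)^(1-alpha)).
alpha = 3, p = 0.05, q = 0.65.
p^alpha * q^(1-alpha) = 0.05^3 * 0.65^-2 = 0.000296.
(1-p)^alpha * (1-q)^(1-alpha) = 0.95^3 * 0.35^-2 = 6.99898.
sum = 0.000296 + 6.99898 = 6.999275.
D = (1/2)*log(6.999275) = 0.9729

0.9729


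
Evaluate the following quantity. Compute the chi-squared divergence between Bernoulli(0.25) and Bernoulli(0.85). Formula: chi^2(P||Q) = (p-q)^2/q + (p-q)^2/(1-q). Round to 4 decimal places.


Chi-squared divergence between Bernoulli distributions:
chi^2 = (p-q)^2/q + (p-q)^2/(1-q).
p = 0.25, q = 0.85, p-q = -0.6.
(p-q)^2 = 0.36.
term1 = 0.36/0.85 = 0.423529.
term2 = 0.36/0.15 = 2.4.
chi^2 = 0.423529 + 2.4 = 2.8235

2.8235


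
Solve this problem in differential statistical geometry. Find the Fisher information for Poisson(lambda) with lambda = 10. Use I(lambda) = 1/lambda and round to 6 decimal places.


Fisher information for Poisson: I(lambda) = 1/lambda.
lambda = 10.
I(lambda) = 1/10 = 0.100000

0.100000


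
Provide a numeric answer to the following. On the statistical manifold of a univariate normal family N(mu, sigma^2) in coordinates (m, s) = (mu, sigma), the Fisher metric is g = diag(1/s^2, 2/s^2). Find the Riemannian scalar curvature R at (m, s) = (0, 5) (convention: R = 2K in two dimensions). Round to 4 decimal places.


The metric has the form g = (A dm^2 + B ds^2)/s^2 with A = 1, B = 2.
Substitute u = sqrt(A/B)*m: g = B*(du^2 + ds^2)/s^2, i.e. B times the
Poincare upper half-plane metric, which has constant Gaussian curvature -1.
Scaling a 2D metric by a constant c divides the Gaussian curvature by c,
so K = -1/B = -1/(2) = -0.5000 everywhere (the point (m, s) = (0, 5) is irrelevant:
the curvature is constant).
Scalar curvature in dimension 2: R = 2K = -2/(2) = -1.0000.

-1.0000


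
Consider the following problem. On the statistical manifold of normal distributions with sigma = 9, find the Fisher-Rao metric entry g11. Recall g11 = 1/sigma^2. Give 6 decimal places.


For the 2-parameter normal family, the Fisher metric has:
  g11 = 1/sigma^2, g22 = 2/sigma^2.
sigma = 9, sigma^2 = 81.
g11 = 0.012346

0.012346


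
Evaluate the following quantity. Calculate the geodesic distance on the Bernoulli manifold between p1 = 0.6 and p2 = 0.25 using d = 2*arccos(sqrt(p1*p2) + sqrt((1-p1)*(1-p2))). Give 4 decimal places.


Geodesic distance on Bernoulli manifold:
d(p1,p2) = 2*arccos(sqrt(p1*p2) + sqrt((1-p1)*(1-p2))).
sqrt(p1*p2) = sqrt(0.6*0.25) = 0.387298.
sqrt((1-p1)*(1-p2)) = sqrt(0.4*0.75) = 0.547723.
arg = 0.387298 + 0.547723 = 0.935021.
d = 2*arccos(0.935021) = 0.7250

0.7250


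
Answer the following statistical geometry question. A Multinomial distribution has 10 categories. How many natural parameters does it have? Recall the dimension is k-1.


Exponential family dimension calculation:
For Multinomial with k=10 categories, dim = k-1 = 9.

9


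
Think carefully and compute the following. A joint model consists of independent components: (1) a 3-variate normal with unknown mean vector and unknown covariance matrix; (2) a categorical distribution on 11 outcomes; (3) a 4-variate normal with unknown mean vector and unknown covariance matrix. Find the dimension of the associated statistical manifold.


The dimension of a statistical manifold equals the number of free
(independent) real parameters of the model. For a product of independent
blocks the parameter counts add.
- 3-variate normal: 3 (mean) + 3*4/2 = 6 (symmetric covariance) = 9.
- categorical on 11 outcomes (probabilities sum to 1): 11-1 = 10.
- 4-variate normal: 4 (mean) + 4*5/2 = 10 (symmetric covariance) = 14.
Total = 9 + 10 + 14 = 33.
Dimension = 33

33


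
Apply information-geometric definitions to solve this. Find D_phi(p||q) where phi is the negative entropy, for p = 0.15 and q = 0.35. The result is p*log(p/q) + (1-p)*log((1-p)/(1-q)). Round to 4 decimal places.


Bregman divergence with negative entropy generator:
D = p*log(p/q) + (1-p)*log((1-p)/(1-q)).
p = 0.15, q = 0.35.
p*log(p/q) = 0.15*log(0.15/0.35) = -0.127095.
(1-p)*log((1-p)/(1-q)) = 0.85*log(0.85/0.65) = 0.228024.
D = -0.127095 + 0.228024 = 0.1009

0.1009


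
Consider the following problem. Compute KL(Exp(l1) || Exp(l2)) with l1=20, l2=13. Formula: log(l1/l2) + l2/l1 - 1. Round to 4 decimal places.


KL divergence for exponential family:
KL = log(l1/l2) + l2/l1 - 1.
log(20/13) = 0.430783.
13/20 = 0.65.
KL = 0.430783 + 0.65 - 1 = 0.0808

0.0808


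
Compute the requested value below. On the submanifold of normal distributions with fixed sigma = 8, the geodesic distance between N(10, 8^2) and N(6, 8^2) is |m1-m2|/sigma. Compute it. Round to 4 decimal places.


On the fixed-variance normal subfamily, geodesic distance = |m1-m2|/sigma.
|10 - 6| = 4.
sigma = 8.
d = 4/8 = 0.5000

0.5000


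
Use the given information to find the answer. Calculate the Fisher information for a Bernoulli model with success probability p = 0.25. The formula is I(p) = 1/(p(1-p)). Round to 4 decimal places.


For Bernoulli(p), Fisher information is I(p) = 1/(p*(1-p)).
p = 0.25, 1-p = 0.75.
p*(1-p) = 0.1875.
I(p) = 1/0.1875 = 5.3333

5.3333


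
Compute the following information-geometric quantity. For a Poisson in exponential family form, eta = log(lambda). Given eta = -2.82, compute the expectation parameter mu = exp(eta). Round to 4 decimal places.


Expectation parameter for Poisson exponential family:
mu = exp(eta).
eta = -2.82.
mu = exp(-2.82) = 0.0596

0.0596


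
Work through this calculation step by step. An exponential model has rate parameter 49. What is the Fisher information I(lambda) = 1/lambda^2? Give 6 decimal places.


Fisher information for exponential: I(lambda) = 1/lambda^2.
lambda = 49, lambda^2 = 2401.
I = 1/2401 = 0.000416

0.000416


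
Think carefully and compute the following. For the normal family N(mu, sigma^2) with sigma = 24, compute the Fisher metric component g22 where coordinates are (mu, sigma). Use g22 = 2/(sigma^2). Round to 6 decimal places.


For the 2-parameter normal family, the Fisher metric has:
  g11 = 1/sigma^2, g22 = 2/sigma^2.
sigma = 24, sigma^2 = 576.
g22 = 0.003472

0.003472


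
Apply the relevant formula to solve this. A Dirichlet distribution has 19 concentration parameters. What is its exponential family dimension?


Exponential family dimension calculation:
Dirichlet with 19 components has 19 natural parameters.

19


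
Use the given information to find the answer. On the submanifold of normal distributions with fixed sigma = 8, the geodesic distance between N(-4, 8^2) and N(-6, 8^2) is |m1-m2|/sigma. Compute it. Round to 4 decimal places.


On the fixed-variance normal subfamily, geodesic distance = |m1-m2|/sigma.
|-4 - -6| = 2.
sigma = 8.
d = 2/8 = 0.2500

0.2500


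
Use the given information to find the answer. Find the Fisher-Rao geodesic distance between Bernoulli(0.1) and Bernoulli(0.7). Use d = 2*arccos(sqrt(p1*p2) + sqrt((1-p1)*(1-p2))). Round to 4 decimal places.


Geodesic distance on Bernoulli manifold:
d(p1,p2) = 2*arccos(sqrt(p1*p2) + sqrt((1-p1)*(1-p2))).
sqrt(p1*p2) = sqrt(0.1*0.7) = 0.264575.
sqrt((1-p1)*(1-p2)) = sqrt(0.9*0.3) = 0.519615.
arg = 0.264575 + 0.519615 = 0.78419.
d = 2*arccos(0.78419) = 1.3388

1.3388


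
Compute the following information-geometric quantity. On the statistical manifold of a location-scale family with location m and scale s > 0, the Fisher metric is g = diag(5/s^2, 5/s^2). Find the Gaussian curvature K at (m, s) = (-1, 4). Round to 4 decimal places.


The metric has the form g = (A dm^2 + B ds^2)/s^2 with A = 5, B = 5.
Substitute u = sqrt(A/B)*m: g = B*(du^2 + ds^2)/s^2, i.e. B times the
Poincare upper half-plane metric, which has constant Gaussian curvature -1.
Scaling a 2D metric by a constant c divides the Gaussian curvature by c,
so K = -1/B = -1/(5) = -0.2000 everywhere (the point (m, s) = (-1, 4) is irrelevant:
the curvature is constant).
The requested Gaussian curvature is K = -0.2000.

-0.2000


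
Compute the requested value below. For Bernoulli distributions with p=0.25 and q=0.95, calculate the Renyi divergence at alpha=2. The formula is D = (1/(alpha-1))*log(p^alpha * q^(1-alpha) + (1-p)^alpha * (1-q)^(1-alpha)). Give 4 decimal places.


Renyi divergence of order alpha between Bernoulli distributions:
D = (1/(alpha-1))*log(p^alpha * q^(1-alpha) + (1-p)^alpha * (1-q)^(1-alpha)).
alpha = 2, p = 0.25, q = 0.95.
p^alpha * q^(1-alpha) = 0.25^2 * 0.95^-1 = 0.065789.
(1-p)^alpha * (1-q)^(1-alpha) = 0.75^2 * 0.05^-1 = 11.25.
sum = 0.065789 + 11.25 = 11.315789.
D = (1/1)*log(11.315789) = 2.4262

2.4262


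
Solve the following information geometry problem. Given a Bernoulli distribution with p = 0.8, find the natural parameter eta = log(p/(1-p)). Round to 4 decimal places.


Natural parameter for Bernoulli: eta = log(p/(1-p)).
p = 0.8, 1-p = 0.2.
p/(1-p) = 4.0.
eta = log(4.0) = 1.3863

1.3863


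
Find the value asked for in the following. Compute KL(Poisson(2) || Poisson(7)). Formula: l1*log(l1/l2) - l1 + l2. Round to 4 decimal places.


KL divergence for Poisson:
KL = l1*log(l1/l2) - l1 + l2.
l1 = 2, l2 = 7.
log(2/7) = -1.252763.
l1*log(l1/l2) = 2 * -1.252763 = -2.505526.
KL = -2.505526 - 2 + 7 = 2.4945

2.4945


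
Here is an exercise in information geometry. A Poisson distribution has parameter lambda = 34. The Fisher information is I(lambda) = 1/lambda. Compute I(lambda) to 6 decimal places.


Fisher information for Poisson: I(lambda) = 1/lambda.
lambda = 34.
I(lambda) = 1/34 = 0.029412

0.029412


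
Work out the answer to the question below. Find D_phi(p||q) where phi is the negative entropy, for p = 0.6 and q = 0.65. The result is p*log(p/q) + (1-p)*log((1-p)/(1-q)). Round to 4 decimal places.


Bregman divergence with negative entropy generator:
D = p*log(p/q) + (1-p)*log((1-p)/(1-q)).
p = 0.6, q = 0.65.
p*log(p/q) = 0.6*log(0.6/0.65) = -0.048026.
(1-p)*log((1-p)/(1-q)) = 0.4*log(0.4/0.35) = 0.053413.
D = -0.048026 + 0.053413 = 0.0054

0.0054


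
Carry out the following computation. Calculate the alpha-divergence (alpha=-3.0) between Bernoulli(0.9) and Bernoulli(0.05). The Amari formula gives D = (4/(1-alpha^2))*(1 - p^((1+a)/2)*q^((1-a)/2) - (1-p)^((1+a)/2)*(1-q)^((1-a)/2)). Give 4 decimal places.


Amari alpha-divergence:
D = (4/(1-alpha^2))*(1 - p^((1+a)/2)*q^((1-a)/2) - (1-p)^((1+a)/2)*(1-q)^((1-a)/2)).
alpha = -3.0, p = 0.9, q = 0.05.
e1 = (1+alpha)/2 = -1.0, e2 = (1-alpha)/2 = 2.0.
t1 = p^e1 * q^e2 = 0.9^-1.0 * 0.05^2.0 = 0.002778.
t2 = (1-p)^e1 * (1-q)^e2 = 0.1^-1.0 * 0.95^2.0 = 9.025.
4/(1-alpha^2) = -0.5.
D = -0.5*(1 - 0.002778 - 9.025) = 4.0139

4.0139


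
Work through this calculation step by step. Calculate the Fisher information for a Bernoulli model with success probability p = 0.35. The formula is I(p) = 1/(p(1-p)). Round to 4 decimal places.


For Bernoulli(p), Fisher information is I(p) = 1/(p*(1-p)).
p = 0.35, 1-p = 0.65.
p*(1-p) = 0.2275.
I(p) = 1/0.2275 = 4.3956

4.3956


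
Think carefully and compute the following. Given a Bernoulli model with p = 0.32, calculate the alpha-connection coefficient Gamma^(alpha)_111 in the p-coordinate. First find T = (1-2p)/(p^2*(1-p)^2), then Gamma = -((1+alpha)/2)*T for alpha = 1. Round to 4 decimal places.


Skewness (Amari-Chentsov) tensor: T = (1-2p)/(p^2*(1-p)^2).
p = 0.32, 1-2p = 0.36, p^2 = 0.1024, (1-p)^2 = 0.4624.
T = 0.36/(0.1024 * 0.4624) = 7.602995.
In the p-coordinate, Gamma^(alpha) = Gamma^(0) - (alpha/2)*T with Gamma^(0) = (1/2)*g'(p) = -T/2,
so Gamma^(alpha) = -((1+alpha)/2)*T.
alpha = 1, -(1+alpha)/2 = -1.0.
Gamma = -1.0 * 7.602995 = -7.6030

-7.6030


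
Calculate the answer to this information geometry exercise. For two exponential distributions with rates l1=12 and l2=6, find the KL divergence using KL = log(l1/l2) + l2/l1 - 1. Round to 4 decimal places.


KL divergence for exponential family:
KL = log(l1/l2) + l2/l1 - 1.
log(12/6) = 0.693147.
6/12 = 0.5.
KL = 0.693147 + 0.5 - 1 = 0.1931

0.1931


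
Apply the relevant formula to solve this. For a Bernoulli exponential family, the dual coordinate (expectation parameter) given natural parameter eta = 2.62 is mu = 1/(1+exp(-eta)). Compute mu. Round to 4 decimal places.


Dual coordinate (expectation parameter) for Bernoulli:
mu = 1/(1+exp(-eta)).
eta = 2.62.
exp(-eta) = exp(-2.62) = 0.072803.
mu = 1/(1+0.072803) = 0.9321

0.9321


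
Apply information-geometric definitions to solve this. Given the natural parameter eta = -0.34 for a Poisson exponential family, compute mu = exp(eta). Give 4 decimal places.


Expectation parameter for Poisson exponential family:
mu = exp(eta).
eta = -0.34.
mu = exp(-0.34) = 0.7118

0.7118


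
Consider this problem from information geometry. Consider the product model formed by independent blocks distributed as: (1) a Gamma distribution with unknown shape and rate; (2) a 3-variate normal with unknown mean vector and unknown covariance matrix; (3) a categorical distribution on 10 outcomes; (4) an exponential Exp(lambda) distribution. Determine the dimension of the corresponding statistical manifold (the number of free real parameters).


The dimension of a statistical manifold equals the number of free
(independent) real parameters of the model. For a product of independent
blocks the parameter counts add.
- Gamma (shape, rate): 2.
- 3-variate normal: 3 (mean) + 3*4/2 = 6 (symmetric covariance) = 9.
- categorical on 10 outcomes (probabilities sum to 1): 10-1 = 9.
- exponential (lambda): 1.
Total = 2 + 9 + 9 + 1 = 21.
Dimension = 21

21


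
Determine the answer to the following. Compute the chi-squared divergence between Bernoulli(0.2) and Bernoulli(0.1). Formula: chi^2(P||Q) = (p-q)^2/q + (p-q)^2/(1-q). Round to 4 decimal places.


Chi-squared divergence between Bernoulli distributions:
chi^2 = (p-q)^2/q + (p-q)^2/(1-q).
p = 0.2, q = 0.1, p-q = 0.1.
(p-q)^2 = 0.01.
term1 = 0.01/0.1 = 0.1.
term2 = 0.01/0.9 = 0.011111.
chi^2 = 0.1 + 0.011111 = 0.1111

0.1111


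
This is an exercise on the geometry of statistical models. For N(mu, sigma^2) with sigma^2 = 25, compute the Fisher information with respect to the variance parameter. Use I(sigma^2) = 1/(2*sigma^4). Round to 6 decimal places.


Fisher information for variance: I(sigma^2) = 1/(2*sigma^4).
sigma^2 = 25, so sigma^4 = 625.
I = 1/(2*625) = 1/1250 = 0.000800

0.000800


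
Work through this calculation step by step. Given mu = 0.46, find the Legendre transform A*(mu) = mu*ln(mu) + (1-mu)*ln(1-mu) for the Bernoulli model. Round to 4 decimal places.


Legendre transform for Bernoulli:
A*(mu) = mu*log(mu) + (1-mu)*log(1-mu).
mu = 0.46, 1-mu = 0.54.
mu*log(mu) = 0.46*log(0.46) = -0.357203.
(1-mu)*log(1-mu) = 0.54*log(0.54) = -0.332741.
A* = -0.357203 + -0.332741 = -0.6899

-0.6899


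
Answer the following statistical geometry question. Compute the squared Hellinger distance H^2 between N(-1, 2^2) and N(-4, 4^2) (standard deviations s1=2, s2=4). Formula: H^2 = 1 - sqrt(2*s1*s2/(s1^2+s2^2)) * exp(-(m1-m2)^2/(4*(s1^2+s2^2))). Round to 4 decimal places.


Squared Hellinger distance for Gaussians:
H^2 = 1 - sqrt(2*s1*s2/(s1^2+s2^2)) * exp(-(m1-m2)^2/(4*(s1^2+s2^2))).
s1^2 = 4, s2^2 = 16, s1^2+s2^2 = 20.
sqrt(2*2*4/(20)) = 0.894427.
(m1-m2)^2 = (3)^2 = 9.
exp(-9/(4*20)) = exp(-0.1125) = 0.893597.
H^2 = 1 - 0.894427*0.893597 = 0.2007

0.2007


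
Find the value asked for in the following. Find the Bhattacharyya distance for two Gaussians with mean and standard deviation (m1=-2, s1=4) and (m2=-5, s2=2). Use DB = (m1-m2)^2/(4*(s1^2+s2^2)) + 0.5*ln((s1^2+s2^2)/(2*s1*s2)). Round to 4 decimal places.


Bhattacharyya distance between two Gaussians:
DB = (m1-m2)^2/(4*(s1^2+s2^2)) + (1/2)*ln((s1^2+s2^2)/(2*s1*s2)).
(m1-m2)^2 = (3)^2 = 9.
s1^2+s2^2 = 16 + 4 = 20.
term1 = 9/80 = 0.1125.
term2 = 0.5*ln(20/16.0) = 0.111572.
DB = 0.1125 + 0.111572 = 0.2241

0.2241


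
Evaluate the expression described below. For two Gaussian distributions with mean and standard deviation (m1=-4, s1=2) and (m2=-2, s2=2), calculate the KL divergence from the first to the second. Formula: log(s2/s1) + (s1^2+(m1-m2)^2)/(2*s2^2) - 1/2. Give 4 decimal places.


KL divergence between normal distributions:
KL = log(s2/s1) + (s1^2 + (m1-m2)^2)/(2*s2^2) - 1/2.
log(2/2) = 0.0.
(2^2 + (-4--2)^2)/(2*2^2) = (4 + 4)/8 = 1.0.
KL = 0.0 + 1.0 - 0.5 = 0.5000

0.5000


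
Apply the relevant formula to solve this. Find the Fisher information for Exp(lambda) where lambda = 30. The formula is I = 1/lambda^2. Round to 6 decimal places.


Fisher information for exponential: I(lambda) = 1/lambda^2.
lambda = 30, lambda^2 = 900.
I = 1/900 = 0.001111

0.001111


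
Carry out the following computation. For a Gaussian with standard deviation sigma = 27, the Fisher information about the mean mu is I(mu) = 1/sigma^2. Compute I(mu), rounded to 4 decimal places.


The Fisher information for the mean of a normal distribution is I(mu) = 1/sigma^2.
sigma = 27, so sigma^2 = 729.
I(mu) = 1/729 = 0.0014

0.0014


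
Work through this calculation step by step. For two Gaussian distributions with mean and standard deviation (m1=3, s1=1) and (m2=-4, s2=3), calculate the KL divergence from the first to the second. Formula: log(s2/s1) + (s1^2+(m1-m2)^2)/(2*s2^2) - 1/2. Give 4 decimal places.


KL divergence between normal distributions:
KL = log(s2/s1) + (s1^2 + (m1-m2)^2)/(2*s2^2) - 1/2.
log(3/1) = 1.098612.
(1^2 + (3--4)^2)/(2*3^2) = (1 + 49)/18 = 2.777778.
KL = 1.098612 + 2.777778 - 0.5 = 3.3764

3.3764


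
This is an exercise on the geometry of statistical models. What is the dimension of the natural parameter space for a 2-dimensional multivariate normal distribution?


Exponential family dimension calculation:
For 2-dim MVN: mean has 2 params, covariance has 2*3/2 = 3 unique entries.
Total dim = 2 + 3 = 5.

5


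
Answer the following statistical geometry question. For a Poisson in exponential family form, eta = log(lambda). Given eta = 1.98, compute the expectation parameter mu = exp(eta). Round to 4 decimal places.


Expectation parameter for Poisson exponential family:
mu = exp(eta).
eta = 1.98.
mu = exp(1.98) = 7.2427

7.2427


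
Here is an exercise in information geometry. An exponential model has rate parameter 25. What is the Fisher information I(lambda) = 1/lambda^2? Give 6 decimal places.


Fisher information for exponential: I(lambda) = 1/lambda^2.
lambda = 25, lambda^2 = 625.
I = 1/625 = 0.001600

0.001600


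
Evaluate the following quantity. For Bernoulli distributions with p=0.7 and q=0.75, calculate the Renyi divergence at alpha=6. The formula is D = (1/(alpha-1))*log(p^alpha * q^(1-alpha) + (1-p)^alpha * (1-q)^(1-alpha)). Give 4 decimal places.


Renyi divergence of order alpha between Bernoulli distributions:
D = (1/(alpha-1))*log(p^alpha * q^(1-alpha) + (1-p)^alpha * (1-q)^(1-alpha)).
alpha = 6, p = 0.7, q = 0.75.
p^alpha * q^(1-alpha) = 0.7^6 * 0.75^-5 = 0.495772.
(1-p)^alpha * (1-q)^(1-alpha) = 0.3^6 * 0.25^-5 = 0.746496.
sum = 0.495772 + 0.746496 = 1.242268.
D = (1/5)*log(1.242268) = 0.0434

0.0434


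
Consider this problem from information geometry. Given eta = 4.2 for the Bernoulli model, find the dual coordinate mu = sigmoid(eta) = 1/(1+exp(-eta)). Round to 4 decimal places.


Dual coordinate (expectation parameter) for Bernoulli:
mu = 1/(1+exp(-eta)).
eta = 4.2.
exp(-eta) = exp(-4.2) = 0.014996.
mu = 1/(1+0.014996) = 0.9852

0.9852


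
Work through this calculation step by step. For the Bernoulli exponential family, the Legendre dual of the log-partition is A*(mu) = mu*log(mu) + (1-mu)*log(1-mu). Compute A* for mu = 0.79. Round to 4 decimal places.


Legendre transform for Bernoulli:
A*(mu) = mu*log(mu) + (1-mu)*log(1-mu).
mu = 0.79, 1-mu = 0.21.
mu*log(mu) = 0.79*log(0.79) = -0.186221.
(1-mu)*log(1-mu) = 0.21*log(0.21) = -0.327736.
A* = -0.186221 + -0.327736 = -0.5140

-0.5140


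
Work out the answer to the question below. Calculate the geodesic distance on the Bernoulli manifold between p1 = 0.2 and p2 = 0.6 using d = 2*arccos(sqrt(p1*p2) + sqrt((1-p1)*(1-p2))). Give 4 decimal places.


Geodesic distance on Bernoulli manifold:
d(p1,p2) = 2*arccos(sqrt(p1*p2) + sqrt((1-p1)*(1-p2))).
sqrt(p1*p2) = sqrt(0.2*0.6) = 0.34641.
sqrt((1-p1)*(1-p2)) = sqrt(0.8*0.4) = 0.565685.
arg = 0.34641 + 0.565685 = 0.912096.
d = 2*arccos(0.912096) = 0.8449

0.8449


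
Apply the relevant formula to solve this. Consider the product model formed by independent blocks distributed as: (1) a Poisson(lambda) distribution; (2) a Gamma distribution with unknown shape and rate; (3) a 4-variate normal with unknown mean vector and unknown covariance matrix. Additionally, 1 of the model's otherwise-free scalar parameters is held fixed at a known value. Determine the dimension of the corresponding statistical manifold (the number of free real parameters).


The dimension of a statistical manifold equals the number of free
(independent) real parameters of the model. For a product of independent
blocks the parameter counts add.
- Poisson (lambda): 1.
- Gamma (shape, rate): 2.
- 4-variate normal: 4 (mean) + 4*5/2 = 10 (symmetric covariance) = 14.
Total = 1 + 2 + 14 = 17.
1 parameter(s) fixed at known values: 17 - 1 = 16.
Dimension = 16

16


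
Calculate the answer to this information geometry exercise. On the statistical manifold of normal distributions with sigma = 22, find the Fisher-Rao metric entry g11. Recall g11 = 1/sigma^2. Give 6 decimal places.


For the 2-parameter normal family, the Fisher metric has:
  g11 = 1/sigma^2, g22 = 2/sigma^2.
sigma = 22, sigma^2 = 484.
g11 = 0.002066

0.002066


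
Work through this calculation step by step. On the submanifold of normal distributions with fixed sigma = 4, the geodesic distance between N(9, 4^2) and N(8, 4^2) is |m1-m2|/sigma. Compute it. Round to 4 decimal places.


On the fixed-variance normal subfamily, geodesic distance = |m1-m2|/sigma.
|9 - 8| = 1.
sigma = 4.
d = 1/4 = 0.2500

0.2500


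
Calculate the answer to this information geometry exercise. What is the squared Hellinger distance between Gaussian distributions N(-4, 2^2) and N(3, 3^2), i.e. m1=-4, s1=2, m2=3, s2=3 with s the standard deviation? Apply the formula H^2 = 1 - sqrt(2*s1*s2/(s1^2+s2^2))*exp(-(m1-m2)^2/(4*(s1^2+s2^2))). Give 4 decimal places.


Squared Hellinger distance for Gaussians:
H^2 = 1 - sqrt(2*s1*s2/(s1^2+s2^2)) * exp(-(m1-m2)^2/(4*(s1^2+s2^2))).
s1^2 = 4, s2^2 = 9, s1^2+s2^2 = 13.
sqrt(2*2*3/(13)) = 0.960769.
(m1-m2)^2 = (-7)^2 = 49.
exp(-49/(4*13)) = exp(-0.942308) = 0.389727.
H^2 = 1 - 0.960769*0.389727 = 0.6256

0.6256


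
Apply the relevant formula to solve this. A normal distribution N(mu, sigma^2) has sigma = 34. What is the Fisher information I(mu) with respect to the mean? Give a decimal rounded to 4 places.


The Fisher information for the mean of a normal distribution is I(mu) = 1/sigma^2.
sigma = 34, so sigma^2 = 1156.
I(mu) = 1/1156 = 0.0009

0.0009


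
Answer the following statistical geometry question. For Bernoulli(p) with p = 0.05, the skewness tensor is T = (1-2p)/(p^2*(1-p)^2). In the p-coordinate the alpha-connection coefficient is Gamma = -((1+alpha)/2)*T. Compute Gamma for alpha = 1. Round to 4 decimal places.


Skewness (Amari-Chentsov) tensor: T = (1-2p)/(p^2*(1-p)^2).
p = 0.05, 1-2p = 0.9, p^2 = 0.0025, (1-p)^2 = 0.9025.
T = 0.9/(0.0025 * 0.9025) = 398.891967.
In the p-coordinate, Gamma^(alpha) = Gamma^(0) - (alpha/2)*T with Gamma^(0) = (1/2)*g'(p) = -T/2,
so Gamma^(alpha) = -((1+alpha)/2)*T.
alpha = 1, -(1+alpha)/2 = -1.0.
Gamma = -1.0 * 398.891967 = -398.8920

-398.8920
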